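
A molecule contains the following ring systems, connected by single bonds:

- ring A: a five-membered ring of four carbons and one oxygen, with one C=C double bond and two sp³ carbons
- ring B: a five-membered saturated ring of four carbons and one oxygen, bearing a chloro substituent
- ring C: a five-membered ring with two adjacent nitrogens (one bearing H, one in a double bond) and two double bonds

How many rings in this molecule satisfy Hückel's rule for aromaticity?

1

Ring A has two sp³ carbons, so it is not fully conjugated — not aromatic (2,3-dihydrofuran).
Ring B has only sp³ atoms, so it is not fully conjugated — not aromatic (tetrahydrofuran).
Ring C has a continuous p-orbital overlap around the ring; 2 ring double bonds (4 π electrons) plus a heteroatom lone pair (2) give 6 π electrons. 6 = 4(1)+2, so ring C is aromatic (pyrazole).
Aromatic: C. Total: 1.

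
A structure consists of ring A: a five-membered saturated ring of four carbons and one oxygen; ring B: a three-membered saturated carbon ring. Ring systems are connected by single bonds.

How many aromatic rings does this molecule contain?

0

Ring A has only sp³ atoms, so it is not fully conjugated — not aromatic (tetrahydrofuran).
Ring B has only sp³ atoms, so it is not fully conjugated — not aromatic (cyclopropane).
No ring is aromatic. Total: 0.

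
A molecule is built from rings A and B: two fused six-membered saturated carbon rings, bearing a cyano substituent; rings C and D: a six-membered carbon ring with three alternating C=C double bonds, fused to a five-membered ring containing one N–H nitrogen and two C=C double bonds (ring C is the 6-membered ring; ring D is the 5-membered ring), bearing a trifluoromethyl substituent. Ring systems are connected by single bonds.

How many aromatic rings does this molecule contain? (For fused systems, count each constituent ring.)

Ring A has only sp³ atoms, so it is not fully conjugated — not aromatic (cyclohexane ring).
Ring B has only sp³ atoms, so it is not fully conjugated — not aromatic (cyclohexane ring).
Rings C and D form a fused bicyclic system (with one N–H) with 9 sp² atoms and 10 π electrons from ring double bonds plus a heteroatom lone pair. 10 = 4(2)+2, so the system is aromatic and both rings count as aromatic (indole).
Aromatic: C, D. Total: 2.

2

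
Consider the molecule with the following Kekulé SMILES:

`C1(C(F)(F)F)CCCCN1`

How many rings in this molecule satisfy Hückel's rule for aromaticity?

0

The SMILES encodes a six-membered saturated ring of five carbons and one N–H nitrogen.
The 6-membered ring with one N–H has only sp³ atoms, so it is not fully conjugated — not aromatic (piperidine).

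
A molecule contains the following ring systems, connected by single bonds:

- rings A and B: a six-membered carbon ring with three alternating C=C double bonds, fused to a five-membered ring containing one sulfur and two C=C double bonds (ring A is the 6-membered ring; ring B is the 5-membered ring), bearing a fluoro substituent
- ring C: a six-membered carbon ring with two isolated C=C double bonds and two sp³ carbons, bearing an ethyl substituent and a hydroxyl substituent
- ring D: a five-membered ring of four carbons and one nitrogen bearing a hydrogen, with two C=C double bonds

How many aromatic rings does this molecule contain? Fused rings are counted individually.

3

Rings A and B form a fused bicyclic system (with one sulfur) with 9 sp² atoms and 10 π electrons from ring double bonds plus a heteroatom lone pair. 10 = 4(2)+2, so the system is aromatic and both rings count as aromatic (benzothiophene).
Ring C has two sp³ carbons, so it is not fully conjugated — not aromatic (1,4-cyclohexadiene).
Ring D has a continuous p-orbital overlap around the ring; 2 ring double bonds (4 π electrons) plus a heteroatom lone pair (2) give 6 π electrons. Since 6 = 4n+2 (n=1), ring D is aromatic (pyrrole).
Aromatic: A, B, D. Total: 3.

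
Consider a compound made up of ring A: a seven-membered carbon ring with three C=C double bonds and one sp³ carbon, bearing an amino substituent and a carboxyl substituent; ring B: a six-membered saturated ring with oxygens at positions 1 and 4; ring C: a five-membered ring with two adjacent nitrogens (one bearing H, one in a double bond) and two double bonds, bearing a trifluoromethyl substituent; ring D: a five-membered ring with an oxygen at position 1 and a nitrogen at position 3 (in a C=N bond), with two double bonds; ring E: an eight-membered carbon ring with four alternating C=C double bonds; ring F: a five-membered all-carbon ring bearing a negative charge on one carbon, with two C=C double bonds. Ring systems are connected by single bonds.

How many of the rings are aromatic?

3

Ring A has one sp³ carbon, so it is not fully conjugated — not aromatic (cycloheptatriene).
Ring B has only sp³ atoms, so it is not fully conjugated — not aromatic (1,4-dioxane).
Ring C has a continuous p-orbital overlap around the ring; 2 ring double bonds (4 π electrons) plus a heteroatom lone pair (2) give 6 π electrons. Since 6 = 4n+2 (n=1), ring C is aromatic (pyrazole).
Ring D is planar and fully conjugated; 2 ring double bonds (4 π electrons) plus a heteroatom lone pair (2) give 6 π electrons. That satisfies 4n+2 with n=1, so ring D is aromatic (oxazole).
Ring E has only sp² ring atoms; a planar conformation would have a fully conjugated π system of 8 electrons. But 8 = 4(2), which is 4n not 4n+2, so ring E is not aromatic (cyclooctatetraene) — cyclooctatetraene distorts into a non-planar tub to avoid antiaromaticity.
Ring F is planar and fully conjugated; 2 ring double bonds (4 π electrons) plus the carbanion lone pair (2) give 6 π electrons. That satisfies 4n+2 with n=1, so ring F is aromatic (cyclopentadienyl anion).
Aromatic: C, D, F. Total: 3.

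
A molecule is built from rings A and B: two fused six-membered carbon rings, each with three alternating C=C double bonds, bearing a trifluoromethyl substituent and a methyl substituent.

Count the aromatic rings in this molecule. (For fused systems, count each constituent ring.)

Rings A and B form a fused bicyclic system with 10 sp² atoms and 10 π electrons from ring double bonds. 10 = 4(2)+2, so the system is aromatic and both rings count as aromatic (naphthalene).
Aromatic: A, B. Total: 2.

2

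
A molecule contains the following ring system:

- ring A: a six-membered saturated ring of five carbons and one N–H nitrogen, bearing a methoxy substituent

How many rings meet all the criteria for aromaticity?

Ring A has only sp³ atoms, so it is not fully conjugated — not aromatic (piperidine).

0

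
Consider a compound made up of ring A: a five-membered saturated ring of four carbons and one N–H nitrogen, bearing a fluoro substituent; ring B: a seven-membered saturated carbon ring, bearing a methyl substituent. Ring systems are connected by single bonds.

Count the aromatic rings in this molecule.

Ring A has only sp³ atoms, so it is not fully conjugated — not aromatic (pyrrolidine).
Ring B has only sp³ atoms, so it is not fully conjugated — not aromatic (cycloheptane).
No ring is aromatic. Total: 0.

0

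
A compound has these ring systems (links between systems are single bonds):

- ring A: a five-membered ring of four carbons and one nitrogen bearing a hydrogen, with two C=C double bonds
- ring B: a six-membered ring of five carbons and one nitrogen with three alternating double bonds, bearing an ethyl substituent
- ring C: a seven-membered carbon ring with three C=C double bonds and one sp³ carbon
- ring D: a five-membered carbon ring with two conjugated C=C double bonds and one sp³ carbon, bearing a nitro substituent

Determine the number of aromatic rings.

2

Ring A has a continuous p-orbital overlap around the ring; 2 ring double bonds (4 π electrons) plus a heteroatom lone pair (2) give 6 π electrons. Since 6 = 4n+2 (n=1), ring A is aromatic (pyrrole).
Ring B has a continuous p-orbital overlap around the ring; 3 ring double bonds give 6 π electrons. 6 = 4(1)+2, so ring B is aromatic (pyridine).
Ring C has one sp³ carbon, so it is not fully conjugated — not aromatic (cycloheptatriene).
Ring D has one sp³ carbon, so it is not fully conjugated — not aromatic (cyclopentadiene).
Aromatic: A, B. Total: 2.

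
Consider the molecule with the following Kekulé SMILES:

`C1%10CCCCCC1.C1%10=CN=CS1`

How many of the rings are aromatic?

1

The SMILES encodes a seven-membered saturated carbon ring; a five-membered ring with a sulfur at position 1 and a nitrogen at position 3 (in a C=N bond), with two double bonds.
The 7-membered ring has only sp³ atoms, so it is not fully conjugated — not aromatic (cycloheptane).
The 5-membered ring with one sulfur and one =N– has a continuous p-orbital overlap around the ring; 2 ring double bonds (4 π electrons) plus a heteroatom lone pair (2) give 6 π electrons. 6 = 4(1)+2, so it is aromatic (thiazole).
1 of the 2 rings is aromatic. Total: 1.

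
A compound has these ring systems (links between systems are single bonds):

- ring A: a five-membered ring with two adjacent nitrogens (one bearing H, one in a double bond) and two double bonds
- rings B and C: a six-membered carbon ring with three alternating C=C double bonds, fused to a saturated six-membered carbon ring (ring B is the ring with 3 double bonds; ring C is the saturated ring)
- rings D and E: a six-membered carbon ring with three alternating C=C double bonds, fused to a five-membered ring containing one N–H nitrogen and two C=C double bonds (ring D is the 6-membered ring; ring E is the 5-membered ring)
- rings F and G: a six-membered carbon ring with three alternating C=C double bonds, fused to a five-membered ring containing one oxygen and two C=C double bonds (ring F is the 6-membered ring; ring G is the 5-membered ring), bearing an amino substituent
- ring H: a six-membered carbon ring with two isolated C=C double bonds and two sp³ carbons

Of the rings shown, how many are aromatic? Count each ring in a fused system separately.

Ring A is fully conjugated (every ring atom contributes a p orbital); 2 ring double bonds (4 π electrons) plus a heteroatom lone pair (2) give 6 π electrons. 6 = 4(1)+2, so ring A is aromatic (pyrazole).
Ring B is fully conjugated (every ring atom contributes a p orbital); 3 ring double bonds give 6 π electrons. Since 6 = 4n+2 (n=1), ring B is aromatic (benzene ring).
Ring C has four sp³ carbons, so it is not fully conjugated — not aromatic (cyclohexane ring).
Rings D and E form a fused bicyclic system (with one N–H) with 9 sp² atoms and 10 π electrons from ring double bonds plus a heteroatom lone pair. 10 = 4(2)+2, so the system is aromatic and both rings count as aromatic (indole).
Rings F and G form a fused bicyclic system (with one oxygen) with 9 sp² atoms and 10 π electrons from ring double bonds plus a heteroatom lone pair. 10 = 4(2)+2, so the system is aromatic and both rings count as aromatic (benzofuran).
Ring H has two sp³ carbons, so it is not fully conjugated — not aromatic (1,4-cyclohexadiene).
Aromatic: A, B, D, E, F, G. Total: 6.

6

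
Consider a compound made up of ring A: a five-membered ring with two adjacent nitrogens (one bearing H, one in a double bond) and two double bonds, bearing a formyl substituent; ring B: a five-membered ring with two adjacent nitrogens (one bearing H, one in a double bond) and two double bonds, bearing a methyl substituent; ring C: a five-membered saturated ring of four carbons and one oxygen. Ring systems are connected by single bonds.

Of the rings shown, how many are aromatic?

2

Ring A has a continuous p-orbital overlap around the ring; 2 ring double bonds (4 π electrons) plus a heteroatom lone pair (2) give 6 π electrons. That satisfies 4n+2 with n=1, so ring A is aromatic (pyrazole).
Ring B is fully conjugated (every ring atom contributes a p orbital); 2 ring double bonds (4 π electrons) plus a heteroatom lone pair (2) give 6 π electrons. Since 6 = 4n+2 (n=1), ring B is aromatic (pyrazole).
Ring C has only sp³ atoms, so it is not fully conjugated — not aromatic (tetrahydrofuran).
Aromatic: A, B. Total: 2.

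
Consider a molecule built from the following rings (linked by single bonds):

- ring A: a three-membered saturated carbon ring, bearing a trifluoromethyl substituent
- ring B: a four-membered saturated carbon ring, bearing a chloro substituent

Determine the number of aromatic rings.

Ring A has only sp³ atoms, so it is not fully conjugated — not aromatic (cyclopropane).
Ring B has only sp³ atoms, so it is not fully conjugated — not aromatic (cyclobutane).
No ring is aromatic. Total: 0.

0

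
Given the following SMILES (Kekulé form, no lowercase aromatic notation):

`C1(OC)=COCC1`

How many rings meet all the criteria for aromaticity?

The SMILES encodes a five-membered ring of four carbons and one oxygen, with one C=C double bond and two sp³ carbons.
The 5-membered ring with one oxygen has two sp³ carbons, so it is not fully conjugated — not aromatic (2,3-dihydrofuran).

0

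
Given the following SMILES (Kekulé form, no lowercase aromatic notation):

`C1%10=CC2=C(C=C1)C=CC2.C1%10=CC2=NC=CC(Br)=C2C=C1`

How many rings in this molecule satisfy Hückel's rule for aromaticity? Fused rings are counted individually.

3

The SMILES encodes a six-membered carbon ring with three alternating C=C double bonds, fused to a five-membered carbon ring containing one C=C double bond and one sp³ carbon; two fused six-membered rings, each with three alternating double bonds; one ring is all carbon and the other has one ring nitrogen.
The 6-membered ring is fully conjugated (every ring atom contributes a p orbital); 3 ring double bonds give 6 π electrons. Since 6 = 4n+2 (n=1), it is aromatic (benzene ring).
The 5-membered ring has one sp³ carbon, so it is not fully conjugated — not aromatic (cyclopentene ring).
The fused 6/6-membered bicyclic (with one nitrogen) is a single π system with 10 sp² atoms and 10 π electrons from ring double bonds. 10 = 4(2)+2, so the system is aromatic and both rings count as aromatic (quinoline).
3 of the 4 rings are aromatic. Total: 3.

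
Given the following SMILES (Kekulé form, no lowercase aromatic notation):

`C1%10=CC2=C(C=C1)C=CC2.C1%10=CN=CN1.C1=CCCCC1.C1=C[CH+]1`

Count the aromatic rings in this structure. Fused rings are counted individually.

The SMILES encodes a six-membered carbon ring with three alternating C=C double bonds, fused to a five-membered carbon ring containing one C=C double bond and one sp³ carbon; a five-membered ring with nitrogens at positions 1 and 3 (one bearing H, one in a C=N bond) and two double bonds; a six-membered carbon ring with one C=C double bond; a three-membered all-carbon ring bearing a positive charge on one carbon, with one C=C double bond.
The 6-membered ring has a continuous p-orbital overlap around the ring; 3 ring double bonds give 6 π electrons. 6 = 4(1)+2, so it is aromatic (benzene ring).
The 5-membered ring has one sp³ carbon, so it is not fully conjugated — not aromatic (cyclopentene ring).
The 5-membered ring with two nitrogens (one N–H, one =N–) is fully conjugated (every ring atom contributes a p orbital); 2 ring double bonds (4 π electrons) plus a heteroatom lone pair (2) give 6 π electrons. Since 6 = 4n+2 (n=1), it is aromatic (imidazole).
The second 6-membered ring has four sp³ carbons, so it is not fully conjugated — not aromatic (cyclohexene).
The 3-membered ring has a continuous p-orbital overlap around the ring; 1 ring double bond (2 π electrons) plus the carbocation's empty p orbital (0, but keeps the ring conjugated) give 2 π electrons. 2 = 4(0)+2, so it is aromatic (cyclopropenyl cation).
3 of the 5 rings are aromatic. Total: 3.

3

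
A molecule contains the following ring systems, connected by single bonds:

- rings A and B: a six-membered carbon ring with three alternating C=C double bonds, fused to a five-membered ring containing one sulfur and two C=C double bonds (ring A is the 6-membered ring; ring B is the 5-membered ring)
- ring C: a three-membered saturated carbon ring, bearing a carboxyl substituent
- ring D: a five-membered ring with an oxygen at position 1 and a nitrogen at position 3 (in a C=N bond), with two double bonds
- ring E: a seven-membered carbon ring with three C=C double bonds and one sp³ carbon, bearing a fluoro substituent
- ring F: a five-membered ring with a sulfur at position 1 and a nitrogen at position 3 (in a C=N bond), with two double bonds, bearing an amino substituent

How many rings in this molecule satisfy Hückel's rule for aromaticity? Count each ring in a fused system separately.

4

Rings A and B form a fused bicyclic system (with one sulfur) with 9 sp² atoms and 10 π electrons from ring double bonds plus a heteroatom lone pair. 10 = 4(2)+2, so the system is aromatic and both rings count as aromatic (benzothiophene).
Ring C has only sp³ atoms, so it is not fully conjugated — not aromatic (cyclopropane).
Ring D is fully conjugated (every ring atom contributes a p orbital); 2 ring double bonds (4 π electrons) plus a heteroatom lone pair (2) give 6 π electrons. That satisfies 4n+2 with n=1, so ring D is aromatic (oxazole).
Ring E has one sp³ carbon, so it is not fully conjugated — not aromatic (cycloheptatriene).
Ring F is fully conjugated (every ring atom contributes a p orbital); 2 ring double bonds (4 π electrons) plus a heteroatom lone pair (2) give 6 π electrons. Since 6 = 4n+2 (n=1), ring F is aromatic (thiazole).
Aromatic: A, B, D, F. Total: 4.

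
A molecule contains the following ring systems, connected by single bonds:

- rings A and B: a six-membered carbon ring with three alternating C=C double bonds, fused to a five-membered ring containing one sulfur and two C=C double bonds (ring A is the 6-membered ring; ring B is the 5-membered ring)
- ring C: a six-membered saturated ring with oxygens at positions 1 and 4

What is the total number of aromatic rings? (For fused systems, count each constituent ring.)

Rings A and B form a fused bicyclic system (with one sulfur) with 9 sp² atoms and 10 π electrons from ring double bonds plus a heteroatom lone pair. 10 = 4(2)+2, so the system is aromatic and both rings count as aromatic (benzothiophene).
Ring C has only sp³ atoms, so it is not fully conjugated — not aromatic (1,4-dioxane).
Aromatic: A, B. Total: 2.

2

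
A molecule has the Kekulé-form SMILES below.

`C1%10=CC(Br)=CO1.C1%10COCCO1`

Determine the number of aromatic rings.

The SMILES encodes a five-membered ring of four carbons and one oxygen, with two C=C double bonds; a six-membered saturated ring with oxygens at positions 1 and 4.
The 5-membered ring with one oxygen is planar and fully conjugated; 2 ring double bonds (4 π electrons) plus a heteroatom lone pair (2) give 6 π electrons. Since 6 = 4n+2 (n=1), it is aromatic (furan).
The 6-membered ring with two oxygens (1,4) has only sp³ atoms, so it is not fully conjugated — not aromatic (1,4-dioxane).
1 of the 2 rings is aromatic. Total: 1.

1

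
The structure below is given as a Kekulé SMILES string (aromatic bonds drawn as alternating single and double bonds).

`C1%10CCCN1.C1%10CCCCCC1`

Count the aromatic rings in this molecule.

The SMILES encodes a five-membered saturated ring of four carbons and one N–H nitrogen; a seven-membered saturated carbon ring.
The 5-membered ring with one N–H has only sp³ atoms, so it is not fully conjugated — not aromatic (pyrrolidine).
The 7-membered ring has only sp³ atoms, so it is not fully conjugated — not aromatic (cycloheptane).
None of the rings are aromatic. Total: 0.

0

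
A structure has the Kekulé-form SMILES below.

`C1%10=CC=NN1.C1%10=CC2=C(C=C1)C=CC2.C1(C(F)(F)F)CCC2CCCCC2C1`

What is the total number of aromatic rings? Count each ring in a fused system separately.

The SMILES encodes a five-membered ring with two adjacent nitrogens (one bearing H, one in a double bond) and two double bonds; a six-membered carbon ring with three alternating C=C double bonds, fused to a five-membered carbon ring containing one C=C double bond and one sp³ carbon; two fused six-membered saturated carbon rings.
The 5-membered ring with two adjacent nitrogens (one N–H, one =N–) has a continuous p-orbital overlap around the ring; 2 ring double bonds (4 π electrons) plus a heteroatom lone pair (2) give 6 π electrons. Since 6 = 4n+2 (n=1), it is aromatic (pyrazole).
The 6-membered ring is planar and fully conjugated; 3 ring double bonds give 6 π electrons. 6 = 4(1)+2, so it is aromatic (benzene ring).
The 5-membered ring has one sp³ carbon, so it is not fully conjugated — not aromatic (cyclopentene ring).
The second 6-membered ring has only sp³ atoms, so it is not fully conjugated — not aromatic (cyclohexane ring).
The third 6-membered ring has only sp³ atoms, so it is not fully conjugated — not aromatic (cyclohexane ring).
2 of the 5 rings are aromatic. Total: 2.

2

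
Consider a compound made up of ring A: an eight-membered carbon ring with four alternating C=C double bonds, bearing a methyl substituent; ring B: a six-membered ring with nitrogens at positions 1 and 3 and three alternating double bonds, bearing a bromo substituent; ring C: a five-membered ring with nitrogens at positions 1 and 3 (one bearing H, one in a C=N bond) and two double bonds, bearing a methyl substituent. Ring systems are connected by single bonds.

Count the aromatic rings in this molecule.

Ring A has only sp² ring atoms; a planar conformation would have a fully conjugated π system of 8 electrons. But 8 = 4(2), which is 4n not 4n+2, so ring A is not aromatic (cyclooctatetraene) — cyclooctatetraene distorts into a non-planar tub to avoid antiaromaticity.
Ring B has a continuous p-orbital overlap around the ring; 3 ring double bonds give 6 π electrons. That satisfies 4n+2 with n=1, so ring B is aromatic (pyrimidine).
Ring C has a continuous p-orbital overlap around the ring; 2 ring double bonds (4 π electrons) plus a heteroatom lone pair (2) give 6 π electrons. 6 = 4(1)+2, so ring C is aromatic (imidazole).
Aromatic: B, C. Total: 2.

2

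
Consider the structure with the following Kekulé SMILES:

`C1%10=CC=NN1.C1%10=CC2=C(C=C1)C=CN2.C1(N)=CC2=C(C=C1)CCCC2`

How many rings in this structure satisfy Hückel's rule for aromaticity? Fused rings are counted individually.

The SMILES encodes a five-membered ring with two adjacent nitrogens (one bearing H, one in a double bond) and two double bonds; a six-membered carbon ring with three alternating C=C double bonds, fused to a five-membered ring containing one N–H nitrogen and two C=C double bonds; a six-membered carbon ring with three alternating C=C double bonds, fused to a saturated six-membered carbon ring.
The 5-membered ring with two adjacent nitrogens (one N–H, one =N–) has a continuous p-orbital overlap around the ring; 2 ring double bonds (4 π electrons) plus a heteroatom lone pair (2) give 6 π electrons. 6 = 4(1)+2, so it is aromatic (pyrazole).
The fused 6/5-membered bicyclic (with one N–H) is a single π system with 9 sp² atoms and 10 π electrons from ring double bonds plus a heteroatom lone pair. 10 = 4(2)+2, so the system is aromatic and both rings count as aromatic (indole).
The 6-membered ring has a continuous p-orbital overlap around the ring; 3 ring double bonds give 6 π electrons. Since 6 = 4n+2 (n=1), it is aromatic (benzene ring).
The second 6-membered ring has four sp³ carbons, so it is not fully conjugated — not aromatic (cyclohexane ring).
4 of the 5 rings are aromatic. Total: 4.

4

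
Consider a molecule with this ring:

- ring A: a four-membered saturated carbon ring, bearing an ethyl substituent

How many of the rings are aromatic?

0

Ring A has only sp³ atoms, so it is not fully conjugated — not aromatic (cyclobutane).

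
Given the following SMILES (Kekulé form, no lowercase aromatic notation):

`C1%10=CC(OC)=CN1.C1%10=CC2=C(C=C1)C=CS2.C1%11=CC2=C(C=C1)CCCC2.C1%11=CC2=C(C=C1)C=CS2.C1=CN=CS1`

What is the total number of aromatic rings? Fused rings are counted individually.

The SMILES encodes a five-membered ring of four carbons and one nitrogen bearing a hydrogen, with two C=C double bonds; a six-membered carbon ring with three alternating C=C double bonds, fused to a five-membered ring containing one sulfur and two C=C double bonds; a six-membered carbon ring with three alternating C=C double bonds, fused to a saturated six-membered carbon ring; a six-membered carbon ring with three alternating C=C double bonds, fused to a five-membered ring containing one sulfur and two C=C double bonds; a five-membered ring with a sulfur at position 1 and a nitrogen at position 3 (in a C=N bond), with two double bonds.
The 5-membered ring with one N–H has a continuous p-orbital overlap around the ring; 2 ring double bonds (4 π electrons) plus a heteroatom lone pair (2) give 6 π electrons. That satisfies 4n+2 with n=1, so it is aromatic (pyrrole).
The fused 6/5-membered bicyclic (with one sulfur) is a single π system with 9 sp² atoms and 10 π electrons from ring double bonds plus a heteroatom lone pair. 10 = 4(2)+2, so the system is aromatic and both rings count as aromatic (benzothiophene).
The 6-membered ring is planar and fully conjugated; 3 ring double bonds give 6 π electrons. Since 6 = 4n+2 (n=1), it is aromatic (benzene ring).
The second 6-membered ring has four sp³ carbons, so it is not fully conjugated — not aromatic (cyclohexane ring).
The fused 6/5-membered bicyclic (with one sulfur) is a single π system with 9 sp² atoms and 10 π electrons from ring double bonds plus a heteroatom lone pair. 10 = 4(2)+2, so the system is aromatic and both rings count as aromatic (benzothiophene).
The 5-membered ring with one sulfur and one =N– is planar and fully conjugated; 2 ring double bonds (4 π electrons) plus a heteroatom lone pair (2) give 6 π electrons. Since 6 = 4n+2 (n=1), it is aromatic (thiazole).
7 of the 8 rings are aromatic. Total: 7.

7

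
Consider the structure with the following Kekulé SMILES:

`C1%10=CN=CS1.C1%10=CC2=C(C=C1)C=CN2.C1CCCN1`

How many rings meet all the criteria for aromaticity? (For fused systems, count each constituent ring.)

The SMILES encodes a five-membered ring with a sulfur at position 1 and a nitrogen at position 3 (in a C=N bond), with two double bonds; a six-membered carbon ring with three alternating C=C double bonds, fused to a five-membered ring containing one N–H nitrogen and two C=C double bonds; a five-membered saturated ring of four carbons and one N–H nitrogen.
The 5-membered ring with one sulfur and one =N– is fully conjugated (every ring atom contributes a p orbital); 2 ring double bonds (4 π electrons) plus a heteroatom lone pair (2) give 6 π electrons. That satisfies 4n+2 with n=1, so it is aromatic (thiazole).
The fused 6/5-membered bicyclic (with one N–H) is a single π system with 9 sp² atoms and 10 π electrons from ring double bonds plus a heteroatom lone pair. 10 = 4(2)+2, so the system is aromatic and both rings count as aromatic (indole).
The 5-membered ring with one N–H has only sp³ atoms, so it is not fully conjugated — not aromatic (pyrrolidine).
3 of the 4 rings are aromatic. Total: 3.

3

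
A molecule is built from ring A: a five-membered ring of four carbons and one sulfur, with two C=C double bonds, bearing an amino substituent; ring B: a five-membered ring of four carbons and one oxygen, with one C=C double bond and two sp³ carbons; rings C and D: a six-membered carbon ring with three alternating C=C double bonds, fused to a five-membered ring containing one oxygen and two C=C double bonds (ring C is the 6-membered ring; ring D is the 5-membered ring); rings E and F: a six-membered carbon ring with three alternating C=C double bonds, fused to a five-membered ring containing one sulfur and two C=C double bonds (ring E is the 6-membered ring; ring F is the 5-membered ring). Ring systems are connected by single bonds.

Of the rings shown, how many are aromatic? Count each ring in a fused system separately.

5

Ring A is planar and fully conjugated; 2 ring double bonds (4 π electrons) plus a heteroatom lone pair (2) give 6 π electrons. 6 = 4(1)+2, so ring A is aromatic (thiophene).
Ring B has two sp³ carbons, so it is not fully conjugated — not aromatic (2,3-dihydrofuran).
Rings C and D form a fused bicyclic system (with one oxygen) with 9 sp² atoms and 10 π electrons from ring double bonds plus a heteroatom lone pair. 10 = 4(2)+2, so the system is aromatic and both rings count as aromatic (benzofuran).
Rings E and F form a fused bicyclic system (with one sulfur) with 9 sp² atoms and 10 π electrons from ring double bonds plus a heteroatom lone pair. 10 = 4(2)+2, so the system is aromatic and both rings count as aromatic (benzothiophene).
Aromatic: A, C, D, E, F. Total: 5.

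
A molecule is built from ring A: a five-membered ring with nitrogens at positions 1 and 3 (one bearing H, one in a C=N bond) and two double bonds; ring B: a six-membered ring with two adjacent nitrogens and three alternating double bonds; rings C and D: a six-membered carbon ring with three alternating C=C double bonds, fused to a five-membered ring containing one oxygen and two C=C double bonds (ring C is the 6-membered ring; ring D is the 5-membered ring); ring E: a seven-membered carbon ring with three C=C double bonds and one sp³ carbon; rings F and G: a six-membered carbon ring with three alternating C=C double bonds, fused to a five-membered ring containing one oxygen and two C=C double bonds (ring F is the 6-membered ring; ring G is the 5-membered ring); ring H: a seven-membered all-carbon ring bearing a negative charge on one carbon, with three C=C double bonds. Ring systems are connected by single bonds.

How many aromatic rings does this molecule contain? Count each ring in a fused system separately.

Ring A is planar and fully conjugated; 2 ring double bonds (4 π electrons) plus a heteroatom lone pair (2) give 6 π electrons. 6 = 4(1)+2, so ring A is aromatic (imidazole).
Ring B has a continuous p-orbital overlap around the ring; 3 ring double bonds give 6 π electrons. Since 6 = 4n+2 (n=1), ring B is aromatic (pyridazine).
Rings C and D form a fused bicyclic system (with one oxygen) with 9 sp² atoms and 10 π electrons from ring double bonds plus a heteroatom lone pair. 10 = 4(2)+2, so the system is aromatic and both rings count as aromatic (benzofuran).
Ring E has one sp³ carbon, so it is not fully conjugated — not aromatic (cycloheptatriene).
Rings F and G form a fused bicyclic system (with one oxygen) with 9 sp² atoms and 10 π electrons from ring double bonds plus a heteroatom lone pair. 10 = 4(2)+2, so the system is aromatic and both rings count as aromatic (benzofuran).
Ring H has only sp² ring atoms; a planar conformation would have a fully conjugated π system of 8 electrons. But 8 = 4(2), which is 4n not 4n+2, so ring H is not aromatic (cycloheptatrienyl anion).
Aromatic: A, B, C, D, F, G. Total: 6.

6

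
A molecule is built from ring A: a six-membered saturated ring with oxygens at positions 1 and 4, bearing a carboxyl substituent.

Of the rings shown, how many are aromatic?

0

Ring A has only sp³ atoms, so it is not fully conjugated — not aromatic (1,4-dioxane).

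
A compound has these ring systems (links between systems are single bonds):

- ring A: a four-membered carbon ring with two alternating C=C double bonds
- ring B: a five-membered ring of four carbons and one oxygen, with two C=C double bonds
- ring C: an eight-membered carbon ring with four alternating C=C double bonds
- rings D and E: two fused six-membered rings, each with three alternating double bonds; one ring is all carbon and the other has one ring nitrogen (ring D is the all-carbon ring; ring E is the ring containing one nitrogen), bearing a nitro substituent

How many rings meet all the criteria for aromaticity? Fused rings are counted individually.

Ring A has only sp² ring atoms; a planar conformation would have a fully conjugated π system of 4 electrons. But 4 = 4(1), which is 4n not 4n+2, so ring A is not aromatic (cyclobutadiene) — cyclobutadiene is antiaromatic and distorts to a rectangle.
Ring B is planar and fully conjugated; 2 ring double bonds (4 π electrons) plus a heteroatom lone pair (2) give 6 π electrons. That satisfies 4n+2 with n=1, so ring B is aromatic (furan).
Ring C has only sp² ring atoms; a planar conformation would have a fully conjugated π system of 8 electrons. But 8 = 4(2), which is 4n not 4n+2, so ring C is not aromatic (cyclooctatetraene) — cyclooctatetraene distorts into a non-planar tub to avoid antiaromaticity.
Rings D and E form a fused bicyclic system (with one nitrogen) with 10 sp² atoms and 10 π electrons from ring double bonds. 10 = 4(2)+2, so the system is aromatic and both rings count as aromatic (quinoline).
Aromatic: B, D, E. Total: 3.

3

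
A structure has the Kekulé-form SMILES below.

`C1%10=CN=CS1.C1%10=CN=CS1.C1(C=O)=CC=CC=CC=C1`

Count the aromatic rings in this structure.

The SMILES encodes a five-membered ring with a sulfur at position 1 and a nitrogen at position 3 (in a C=N bond), with two double bonds; a five-membered ring with a sulfur at position 1 and a nitrogen at position 3 (in a C=N bond), with two double bonds; an eight-membered carbon ring with four alternating C=C double bonds.
The 5-membered ring with one sulfur and one =N– is fully conjugated (every ring atom contributes a p orbital); 2 ring double bonds (4 π electrons) plus a heteroatom lone pair (2) give 6 π electrons. That satisfies 4n+2 with n=1, so it is aromatic (thiazole).
The second 5-membered ring with one sulfur and one =N– is planar and fully conjugated; 2 ring double bonds (4 π electrons) plus a heteroatom lone pair (2) give 6 π electrons. That satisfies 4n+2 with n=1, so it is aromatic (thiazole).
The 8-membered ring has only sp² ring atoms; a planar conformation would have a fully conjugated π system of 8 electrons. But 8 = 4(2), which is 4n not 4n+2, so it is not aromatic (cyclooctatetraene) — cyclooctatetraene distorts into a non-planar tub to avoid antiaromaticity.
2 of the 3 rings are aromatic. Total: 2.

2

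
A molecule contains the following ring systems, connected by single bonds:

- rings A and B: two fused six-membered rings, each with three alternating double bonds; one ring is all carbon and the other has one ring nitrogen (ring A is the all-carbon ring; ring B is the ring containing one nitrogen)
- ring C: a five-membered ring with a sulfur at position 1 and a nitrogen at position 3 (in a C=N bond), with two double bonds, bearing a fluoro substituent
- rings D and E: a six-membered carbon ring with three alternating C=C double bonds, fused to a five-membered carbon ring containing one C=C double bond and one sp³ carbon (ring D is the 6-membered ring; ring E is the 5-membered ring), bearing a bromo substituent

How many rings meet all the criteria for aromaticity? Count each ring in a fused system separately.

4

Rings A and B form a fused bicyclic system (with one nitrogen) with 10 sp² atoms and 10 π electrons from ring double bonds. 10 = 4(2)+2, so the system is aromatic and both rings count as aromatic (quinoline).
Ring C is planar and fully conjugated; 2 ring double bonds (4 π electrons) plus a heteroatom lone pair (2) give 6 π electrons. 6 = 4(1)+2, so ring C is aromatic (thiazole).
Ring D has a continuous p-orbital overlap around the ring; 3 ring double bonds give 6 π electrons. That satisfies 4n+2 with n=1, so ring D is aromatic (benzene ring).
Ring E has one sp³ carbon, so it is not fully conjugated — not aromatic (cyclopentene ring).
Aromatic: A, B, C, D. Total: 4.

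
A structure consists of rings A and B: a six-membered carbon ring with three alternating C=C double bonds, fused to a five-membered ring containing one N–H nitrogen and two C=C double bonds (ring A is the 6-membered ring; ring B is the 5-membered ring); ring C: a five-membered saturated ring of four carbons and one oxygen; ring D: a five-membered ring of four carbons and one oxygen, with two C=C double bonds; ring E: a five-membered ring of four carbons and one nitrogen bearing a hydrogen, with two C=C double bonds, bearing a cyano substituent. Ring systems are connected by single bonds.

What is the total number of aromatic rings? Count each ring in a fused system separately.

Rings A and B form a fused bicyclic system (with one N–H) with 9 sp² atoms and 10 π electrons from ring double bonds plus a heteroatom lone pair. 10 = 4(2)+2, so the system is aromatic and both rings count as aromatic (indole).
Ring C has only sp³ atoms, so it is not fully conjugated — not aromatic (tetrahydrofuran).
Ring D has a continuous p-orbital overlap around the ring; 2 ring double bonds (4 π electrons) plus a heteroatom lone pair (2) give 6 π electrons. Since 6 = 4n+2 (n=1), ring D is aromatic (furan).
Ring E is planar and fully conjugated; 2 ring double bonds (4 π electrons) plus a heteroatom lone pair (2) give 6 π electrons. 6 = 4(1)+2, so ring E is aromatic (pyrrole).
Aromatic: A, B, D, E. Total: 4.

4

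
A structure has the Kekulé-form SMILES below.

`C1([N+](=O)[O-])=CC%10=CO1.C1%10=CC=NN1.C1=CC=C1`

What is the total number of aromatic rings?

2

The SMILES encodes a five-membered ring of four carbons and one oxygen, with two C=C double bonds; a five-membered ring with two adjacent nitrogens (one bearing H, one in a double bond) and two double bonds; a four-membered carbon ring with two alternating C=C double bonds.
The 5-membered ring with one oxygen has a continuous p-orbital overlap around the ring; 2 ring double bonds (4 π electrons) plus a heteroatom lone pair (2) give 6 π electrons. 6 = 4(1)+2, so it is aromatic (furan).
The 5-membered ring with two adjacent nitrogens (one N–H, one =N–) is planar and fully conjugated; 2 ring double bonds (4 π electrons) plus a heteroatom lone pair (2) give 6 π electrons. That satisfies 4n+2 with n=1, so it is aromatic (pyrazole).
The 4-membered ring has only sp² ring atoms; a planar conformation would have a fully conjugated π system of 4 electrons. But 4 = 4(1), which is 4n not 4n+2, so it is not aromatic (cyclobutadiene) — cyclobutadiene is antiaromatic and distorts to a rectangle.
2 of the 3 rings are aromatic. Total: 2.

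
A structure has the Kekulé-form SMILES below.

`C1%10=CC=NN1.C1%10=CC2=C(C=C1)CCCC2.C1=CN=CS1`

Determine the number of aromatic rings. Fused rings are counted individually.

The SMILES encodes a five-membered ring with two adjacent nitrogens (one bearing H, one in a double bond) and two double bonds; a six-membered carbon ring with three alternating C=C double bonds, fused to a saturated six-membered carbon ring; a five-membered ring with a sulfur at position 1 and a nitrogen at position 3 (in a C=N bond), with two double bonds.
The 5-membered ring with two adjacent nitrogens (one N–H, one =N–) is planar and fully conjugated; 2 ring double bonds (4 π electrons) plus a heteroatom lone pair (2) give 6 π electrons. 6 = 4(1)+2, so it is aromatic (pyrazole).
The 6-membered ring is fully conjugated (every ring atom contributes a p orbital); 3 ring double bonds give 6 π electrons. That satisfies 4n+2 with n=1, so it is aromatic (benzene ring).
The second 6-membered ring has four sp³ carbons, so it is not fully conjugated — not aromatic (cyclohexane ring).
The 5-membered ring with one sulfur and one =N– has a continuous p-orbital overlap around the ring; 2 ring double bonds (4 π electrons) plus a heteroatom lone pair (2) give 6 π electrons. That satisfies 4n+2 with n=1, so it is aromatic (thiazole).
3 of the 4 rings are aromatic. Total: 3.

3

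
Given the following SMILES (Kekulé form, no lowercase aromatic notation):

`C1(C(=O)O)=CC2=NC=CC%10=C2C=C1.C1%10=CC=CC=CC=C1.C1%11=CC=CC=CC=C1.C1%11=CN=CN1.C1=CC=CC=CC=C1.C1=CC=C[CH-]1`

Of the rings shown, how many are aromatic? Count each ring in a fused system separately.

4

The SMILES encodes two fused six-membered rings, each with three alternating double bonds; one ring is all carbon and the other has one ring nitrogen; an eight-membered carbon ring with four alternating C=C double bonds; an eight-membered carbon ring with four alternating C=C double bonds; a five-membered ring with nitrogens at positions 1 and 3 (one bearing H, one in a C=N bond) and two double bonds; an eight-membered carbon ring with four alternating C=C double bonds; a five-membered all-carbon ring bearing a negative charge on one carbon, with two C=C double bonds.
The fused 6/6-membered bicyclic (with one nitrogen) is a single π system with 10 sp² atoms and 10 π electrons from ring double bonds. 10 = 4(2)+2, so the system is aromatic and both rings count as aromatic (quinoline).
The 8-membered ring has only sp² ring atoms; a planar conformation would have a fully conjugated π system of 8 electrons. But 8 = 4(2), which is 4n not 4n+2, so it is not aromatic (cyclooctatetraene) — cyclooctatetraene distorts into a non-planar tub to avoid antiaromaticity.
The second 8-membered ring has only sp² ring atoms; a planar conformation would have a fully conjugated π system of 8 electrons. But 8 = 4(2), which is 4n not 4n+2, so it is not aromatic (cyclooctatetraene) — cyclooctatetraene distorts into a non-planar tub to avoid antiaromaticity.
The 5-membered ring with two nitrogens (one N–H, one =N–) is fully conjugated (every ring atom contributes a p orbital); 2 ring double bonds (4 π electrons) plus a heteroatom lone pair (2) give 6 π electrons. Since 6 = 4n+2 (n=1), it is aromatic (imidazole).
The third 8-membered ring has only sp² ring atoms; a planar conformation would have a fully conjugated π system of 8 electrons. But 8 = 4(2), which is 4n not 4n+2, so it is not aromatic (cyclooctatetraene) — cyclooctatetraene distorts into a non-planar tub to avoid antiaromaticity.
The 5-membered ring has a continuous p-orbital overlap around the ring; 2 ring double bonds (4 π electrons) plus the carbanion lone pair (2) give 6 π electrons. 6 = 4(1)+2, so it is aromatic (cyclopentadienyl anion).
4 of the 7 rings are aromatic. Total: 4.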